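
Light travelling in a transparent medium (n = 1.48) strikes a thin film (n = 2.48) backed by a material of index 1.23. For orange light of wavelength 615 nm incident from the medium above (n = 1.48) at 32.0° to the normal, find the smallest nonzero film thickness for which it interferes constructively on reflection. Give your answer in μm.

0.0653 μm

Top surface (1.48 → 2.48): reflection off a higher-index medium gives a half-wave phase shift.
Bottom surface (2.48 → 1.23): reflection off a lower-index medium gives no phase shift.
Exactly one π shift → a net half-wave offset.
For strong reflection here: 2 n t cos θ_r = (m + ½) λ.
Snell's law: 1.48 sin 32.0° = 2.48 sin θ_r → sin θ_r = 0.316, cos θ_r = 0.949.
Minimum at m = 0: t = λ / (4 n cos θ_r) = 615 / (4 × 2.48 × 0.949) = 65.3 nm.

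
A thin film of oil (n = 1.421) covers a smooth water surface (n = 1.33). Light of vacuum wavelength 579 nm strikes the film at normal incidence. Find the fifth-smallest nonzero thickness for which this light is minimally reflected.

1019 nm

At the upper boundary (n = 1.0 to n = 1.421) the reflected ray undergoes a half-wave phase shift.
Bottom surface (1.421 → 1.33): reflection off a lower-index medium gives no phase shift.
The two reflections differ by half a wavelength.
So the condition for destructive reflection is 2 n t = m λ.
The fifth-smallest nonzero thickness corresponds to m = 5: t = m λ / (2 n) = 5.00 × 579 / (2 × 1.421) = 1019 nm.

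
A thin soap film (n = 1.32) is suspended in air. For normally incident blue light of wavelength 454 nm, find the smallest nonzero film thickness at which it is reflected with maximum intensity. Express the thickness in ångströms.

860 Å

At the upper boundary (n = 1.0 to n = 1.32) the reflected ray undergoes a half-wave phase shift.
Bottom surface (1.32 → 1.0): reflection off a lower-index medium gives no phase shift.
Exactly one π shift → a net half-wave offset.
For strong reflection here: 2 n t = (m + ½) λ.
Minimum at m = 0: t = λ / (4 n) = 454 / (4 × 1.32) = 86.0 nm.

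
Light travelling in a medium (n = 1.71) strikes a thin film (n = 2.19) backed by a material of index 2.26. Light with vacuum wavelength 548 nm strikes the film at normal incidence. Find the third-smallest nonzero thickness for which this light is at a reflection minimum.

313 nm

Ray reflecting at the top interface goes from n = 1.71 toward n = 2.19: a half-wave phase shift.
Ray reflecting at the bottom interface goes from n = 2.19 toward n = 2.26: a half-wave phase shift.
Zero or two π shifts → no net half-wave offset.
With no net inversion, destructive interference in reflection requires 2 n t = (m + ½) λ.
The third-smallest nonzero thickness corresponds to m = 2: t = (m + ½) λ / (2 n) = 2.50 × 548 / (2 × 2.19) = 313 nm.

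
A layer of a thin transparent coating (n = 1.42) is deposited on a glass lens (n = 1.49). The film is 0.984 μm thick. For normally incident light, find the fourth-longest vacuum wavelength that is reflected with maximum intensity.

699 nm

Ray reflecting at the top interface goes from n = 1.0 toward n = 1.42: a half-wave phase shift.
At the lower boundary (n = 1.42 to n = 1.49) the reflected ray undergoes a half-wave phase shift.
Net: no relative phase inversion (both shifts match).
So the condition for constructive reflection is 2 n t = m λ.
λ = 2 n t / m. The fourth-longest wavelength is m = 4: λ = 2 × 1.42 × 984 / 4.00 = 699 nm.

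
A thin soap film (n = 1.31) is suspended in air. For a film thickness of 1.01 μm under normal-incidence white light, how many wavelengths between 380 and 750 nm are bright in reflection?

Ray reflecting at the top interface goes from n = 1.0 toward n = 1.31: a half-wave phase shift.
Bottom surface (1.31 → 1.0): reflection off a lower-index medium gives no phase shift.
The two reflections differ by half a wavelength.
With one net inversion, constructive interference in reflection requires 2 n t = (m + ½) λ.
λ = 2 n t / (m + ½) = 2646 / (m + ½) nm.
m=3: 756 nm (IR); m=4: 588 nm (visible); m=5: 481 nm (visible); m=6: 407 nm (visible); m=7: 353 nm (UV).

3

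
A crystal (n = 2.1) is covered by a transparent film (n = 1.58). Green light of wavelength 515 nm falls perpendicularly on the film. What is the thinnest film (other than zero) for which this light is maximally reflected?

Ray reflecting at the top interface goes from n = 1.0 toward n = 1.58: a half-wave phase shift.
Ray reflecting at the bottom interface goes from n = 1.58 toward n = 2.1: a half-wave phase shift.
Net: no relative phase inversion (both shifts match).
For bright reflection here: 2 n t = m λ.
Minimum nonzero at m = 1: t = λ / (2 n) = 515 / (2 × 1.58) = 163 nm.

163 nm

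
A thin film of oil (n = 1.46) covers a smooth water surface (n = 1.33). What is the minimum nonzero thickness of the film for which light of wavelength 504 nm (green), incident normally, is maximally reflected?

86.3 nm

At the upper boundary (n = 1.0 to n = 1.46) the reflected ray undergoes a half-wave phase shift.
At the lower boundary (n = 1.46 to n = 1.33) the reflected ray undergoes no phase shift.
Exactly one π shift → a net half-wave offset.
For maximum reflection here: 2 n t = (m + ½) λ.
Minimum at m = 0: t = λ / (4 n) = 504 / (4 × 1.46) = 86.3 nm.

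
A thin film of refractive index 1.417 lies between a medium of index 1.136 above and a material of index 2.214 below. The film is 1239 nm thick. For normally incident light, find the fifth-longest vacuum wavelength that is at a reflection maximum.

702 nm

Ray reflecting at the top interface goes from n = 1.136 toward n = 1.417: a half-wave phase shift.
Bottom surface (1.417 → 2.214): reflection off a higher-index medium gives a half-wave phase shift.
The two reflections carry the same phase change, so no net offset.
So the condition for constructive reflection is 2 n t = m λ.
λ = 2 n t / m. The fifth-longest wavelength is m = 5: λ = 2 × 1.417 × 1239 / 5.00 = 702 nm.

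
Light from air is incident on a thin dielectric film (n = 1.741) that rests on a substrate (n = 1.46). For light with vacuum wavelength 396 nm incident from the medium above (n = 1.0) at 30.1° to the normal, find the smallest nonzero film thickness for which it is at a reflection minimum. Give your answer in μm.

Top surface (1.0 → 1.741): reflection off a higher-index medium gives a half-wave phase shift.
At the lower boundary (n = 1.741 to n = 1.46) the reflected ray undergoes no phase shift.
The two reflections differ by half a wavelength.
For weak reflection here: 2 n t cos θ_r = m λ.
Snell's law: 1.0 sin 30.1° = 1.741 sin θ_r → sin θ_r = 0.288, cos θ_r = 0.958.
Minimum nonzero at m = 1: t = λ / (2 n cos θ_r) = 396 / (2 × 1.741 × 0.958) = 119 nm.

0.119 μm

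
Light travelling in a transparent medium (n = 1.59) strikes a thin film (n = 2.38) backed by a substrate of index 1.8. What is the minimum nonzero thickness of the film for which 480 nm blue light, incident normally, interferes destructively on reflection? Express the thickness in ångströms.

1008 Å

Ray reflecting at the top interface goes from n = 1.59 toward n = 2.38: a half-wave phase shift.
Bottom surface (2.38 → 1.8): reflection off a lower-index medium gives no phase shift.
The two reflections differ by half a wavelength.
So the condition for destructive reflection is 2 n t = m λ.
Minimum nonzero at m = 1: t = λ / (2 n) = 480 / (2 × 2.38) = 101 nm.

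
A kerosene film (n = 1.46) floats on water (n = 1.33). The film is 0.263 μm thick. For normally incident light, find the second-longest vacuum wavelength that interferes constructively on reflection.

512 nm

Top surface (1.0 → 1.46): reflection off a higher-index medium gives a half-wave phase shift.
Bottom surface (1.46 → 1.33): reflection off a lower-index medium gives no phase shift.
The two reflections differ by half a wavelength.
With one net inversion, constructive interference in reflection requires 2 n t = (m + ½) λ.
λ = 2 n t / (m + ½). The second-longest wavelength is m = 1: λ = 2 × 1.46 × 263 / 1.50 = 512 nm.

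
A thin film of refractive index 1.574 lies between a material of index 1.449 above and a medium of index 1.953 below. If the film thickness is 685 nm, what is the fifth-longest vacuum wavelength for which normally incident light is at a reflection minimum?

479 nm

Top surface (1.449 → 1.574): reflection off a higher-index medium gives a half-wave phase shift.
Bottom surface (1.574 → 1.953): reflection off a higher-index medium gives a half-wave phase shift.
The two reflections carry the same phase change, so no net offset.
With no net inversion, destructive interference in reflection requires 2 n t = (m + ½) λ.
λ = 2 n t / (m + ½). The fifth-longest wavelength is m = 4: λ = 2 × 1.574 × 685 / 4.50 = 479 nm.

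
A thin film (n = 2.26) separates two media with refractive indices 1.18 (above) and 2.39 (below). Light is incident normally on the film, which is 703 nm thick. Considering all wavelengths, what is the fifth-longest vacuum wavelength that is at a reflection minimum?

Ray reflecting at the top interface goes from n = 1.18 toward n = 2.26: a half-wave phase shift.
At the lower boundary (n = 2.26 to n = 2.39) the reflected ray undergoes a half-wave phase shift.
The two reflections carry the same phase change, so no net offset.
With no net inversion, destructive interference in reflection requires 2 n t = (m + ½) λ.
λ = 2 n t / (m + ½). The fifth-longest wavelength is m = 4: λ = 2 × 2.26 × 703 / 4.50 = 706 nm.

706 nm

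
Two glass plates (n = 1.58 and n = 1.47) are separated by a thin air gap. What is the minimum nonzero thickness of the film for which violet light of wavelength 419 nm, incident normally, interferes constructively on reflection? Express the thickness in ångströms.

At the upper boundary (n = 1.58 to n = 1.0) the reflected ray undergoes no phase shift.
Bottom surface (1.0 → 1.47): reflection off a higher-index medium gives a half-wave phase shift.
The two reflections differ by half a wavelength.
For bright reflection here: 2 n t = (m + ½) λ.
Minimum at m = 0: t = λ / (4 n) = 419 / (4 × 1.0) = 105 nm.

1048 Å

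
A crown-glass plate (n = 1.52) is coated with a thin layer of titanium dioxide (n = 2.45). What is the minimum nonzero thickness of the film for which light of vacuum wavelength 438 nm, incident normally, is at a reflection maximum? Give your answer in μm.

Top surface (1.0 → 2.45): reflection off a higher-index medium gives a half-wave phase shift.
At the lower boundary (n = 2.45 to n = 1.52) the reflected ray undergoes no phase shift.
Net: one phase inversion between the two reflected rays.
So the condition for constructive reflection is 2 n t = (m + ½) λ.
Minimum at m = 0: t = λ / (4 n) = 438 / (4 × 2.45) = 44.7 nm.

0.0447 μm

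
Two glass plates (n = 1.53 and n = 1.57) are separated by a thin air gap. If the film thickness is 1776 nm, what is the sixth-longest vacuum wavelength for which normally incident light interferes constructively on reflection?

At the upper boundary (n = 1.53 to n = 1.0) the reflected ray undergoes no phase shift.
Bottom surface (1.0 → 1.57): reflection off a higher-index medium gives a half-wave phase shift.
The two reflections differ by half a wavelength.
So the condition for constructive reflection is 2 n t = (m + ½) λ.
λ = 2 n t / (m + ½). The sixth-longest wavelength is m = 5: λ = 2 × 1.0 × 1776 / 5.50 = 646 nm.

646 nm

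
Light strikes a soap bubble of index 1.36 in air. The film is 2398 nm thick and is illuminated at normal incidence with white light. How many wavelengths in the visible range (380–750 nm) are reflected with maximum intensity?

8

Top surface (1.0 → 1.36): reflection off a higher-index medium gives a half-wave phase shift.
Ray reflecting at the bottom interface goes from n = 1.36 toward n = 1.0: no phase shift.
Net: one phase inversion between the two reflected rays.
So the condition for constructive reflection is 2 n t = (m + ½) λ.
λ = 2 n t / (m + ½) = 6523 / (m + ½) nm.
m=8: 767 nm (IR); m=9: 687 nm (visible); m=10: 621 nm (visible); m=11: 567 nm (visible); m=12: 522 nm (visible); m=13: 483 nm (visible); m=14: 450 nm (visible); m=15: 421 nm (visible); m=16: 395 nm (visible); m=17: 373 nm (UV).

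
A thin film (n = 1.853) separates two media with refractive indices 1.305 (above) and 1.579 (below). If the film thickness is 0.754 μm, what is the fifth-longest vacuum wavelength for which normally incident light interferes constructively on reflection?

Top surface (1.305 → 1.853): reflection off a higher-index medium gives a half-wave phase shift.
Bottom surface (1.853 → 1.579): reflection off a lower-index medium gives no phase shift.
Exactly one π shift → a net half-wave offset.
For bright reflection here: 2 n t = (m + ½) λ.
λ = 2 n t / (m + ½). The fifth-longest wavelength is m = 4: λ = 2 × 1.853 × 754 / 4.50 = 621 nm.

621 nm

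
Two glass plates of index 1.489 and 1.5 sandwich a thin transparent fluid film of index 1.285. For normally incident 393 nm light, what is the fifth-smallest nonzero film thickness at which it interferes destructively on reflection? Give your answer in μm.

0.765 μm

Ray reflecting at the top interface goes from n = 1.489 toward n = 1.285: no phase shift.
At the lower boundary (n = 1.285 to n = 1.5) the reflected ray undergoes a half-wave phase shift.
Net: one phase inversion between the two reflected rays.
So the condition for destructive reflection is 2 n t = m λ.
The fifth-smallest nonzero thickness corresponds to m = 5: t = m λ / (2 n) = 5.00 × 393 / (2 × 1.285) = 765 nm.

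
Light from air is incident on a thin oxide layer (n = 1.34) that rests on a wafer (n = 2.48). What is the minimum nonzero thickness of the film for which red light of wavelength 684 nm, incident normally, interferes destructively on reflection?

Top surface (1.0 → 1.34): reflection off a higher-index medium gives a half-wave phase shift.
At the lower boundary (n = 1.34 to n = 2.48) the reflected ray undergoes a half-wave phase shift.
Net: no relative phase inversion (both shifts match).
So the condition for destructive reflection is 2 n t = (m + ½) λ.
Minimum at m = 0: t = λ / (4 n) = 684 / (4 × 1.34) = 128 nm.

128 nm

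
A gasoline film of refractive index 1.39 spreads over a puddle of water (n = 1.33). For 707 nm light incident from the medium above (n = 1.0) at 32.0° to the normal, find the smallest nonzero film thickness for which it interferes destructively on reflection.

Top surface (1.0 → 1.39): reflection off a higher-index medium gives a half-wave phase shift.
Bottom surface (1.39 → 1.33): reflection off a lower-index medium gives no phase shift.
Net: one phase inversion between the two reflected rays.
So the condition for destructive reflection is 2 n t cos θ_r = m λ.
Snell's law: 1.0 sin 32.0° = 1.39 sin θ_r → sin θ_r = 0.381, cos θ_r = 0.924.
Minimum nonzero at m = 1: t = λ / (2 n cos θ_r) = 707 / (2 × 1.39 × 0.924) = 275 nm.

275 nm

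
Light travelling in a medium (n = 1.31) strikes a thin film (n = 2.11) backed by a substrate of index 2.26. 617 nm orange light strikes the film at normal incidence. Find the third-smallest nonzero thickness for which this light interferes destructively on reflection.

At the upper boundary (n = 1.31 to n = 2.11) the reflected ray undergoes a half-wave phase shift.
Bottom surface (2.11 → 2.26): reflection off a higher-index medium gives a half-wave phase shift.
Net: no relative phase inversion (both shifts match).
For minimum reflection here: 2 n t = (m + ½) λ.
The third-smallest nonzero thickness corresponds to m = 2: t = (m + ½) λ / (2 n) = 2.50 × 617 / (2 × 2.11) = 366 nm.

366 nm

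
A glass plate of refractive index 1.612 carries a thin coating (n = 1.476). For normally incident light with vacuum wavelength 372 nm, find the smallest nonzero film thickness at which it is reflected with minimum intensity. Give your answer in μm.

0.0630 μm

Top surface (1.0 → 1.476): reflection off a higher-index medium gives a half-wave phase shift.
Ray reflecting at the bottom interface goes from n = 1.476 toward n = 1.612: a half-wave phase shift.
The two reflections carry the same phase change, so no net offset.
For weak reflection here: 2 n t = (m + ½) λ.
Minimum at m = 0: t = λ / (4 n) = 372 / (4 × 1.476) = 63.0 nm.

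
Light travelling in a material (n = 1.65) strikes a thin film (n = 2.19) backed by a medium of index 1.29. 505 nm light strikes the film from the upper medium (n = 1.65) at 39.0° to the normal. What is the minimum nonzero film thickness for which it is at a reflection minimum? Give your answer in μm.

Top surface (1.65 → 2.19): reflection off a higher-index medium gives a half-wave phase shift.
Bottom surface (2.19 → 1.29): reflection off a lower-index medium gives no phase shift.
The two reflections differ by half a wavelength.
With one net inversion, destructive interference in reflection requires 2 n t cos θ_r = m λ.
Snell's law: 1.65 sin 39.0° = 2.19 sin θ_r → sin θ_r = 0.474, cos θ_r = 0.880.
Minimum nonzero at m = 1: t = λ / (2 n cos θ_r) = 505 / (2 × 2.19 × 0.880) = 131 nm.

0.131 μm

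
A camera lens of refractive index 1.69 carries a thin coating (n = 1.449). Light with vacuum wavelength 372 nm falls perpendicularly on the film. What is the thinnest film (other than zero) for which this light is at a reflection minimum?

Top surface (1.0 → 1.449): reflection off a higher-index medium gives a half-wave phase shift.
Ray reflecting at the bottom interface goes from n = 1.449 toward n = 1.69: a half-wave phase shift.
Zero or two π shifts → no net half-wave offset.
For dark reflection here: 2 n t = (m + ½) λ.
Minimum at m = 0: t = λ / (4 n) = 372 / (4 × 1.449) = 64.2 nm.

64.2 nm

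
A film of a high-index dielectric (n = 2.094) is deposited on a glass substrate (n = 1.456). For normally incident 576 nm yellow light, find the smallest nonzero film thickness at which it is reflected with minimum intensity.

138 nm

Ray reflecting at the top interface goes from n = 1.0 toward n = 2.094: a half-wave phase shift.
Bottom surface (2.094 → 1.456): reflection off a lower-index medium gives no phase shift.
The two reflections differ by half a wavelength.
With one net inversion, destructive interference in reflection requires 2 n t = m λ.
Minimum nonzero at m = 1: t = λ / (2 n) = 576 / (2 × 2.094) = 138 nm.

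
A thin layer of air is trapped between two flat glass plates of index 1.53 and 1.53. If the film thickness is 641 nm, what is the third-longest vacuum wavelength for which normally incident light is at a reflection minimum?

427 nm

Top surface (1.53 → 1.0): reflection off a lower-index medium gives no phase shift.
Bottom surface (1.0 → 1.53): reflection off a higher-index medium gives a half-wave phase shift.
Exactly one π shift → a net half-wave offset.
For dark reflection here: 2 n t = m λ.
λ = 2 n t / m. The third-longest wavelength is m = 3: λ = 2 × 1.0 × 641 / 3.00 = 427 nm.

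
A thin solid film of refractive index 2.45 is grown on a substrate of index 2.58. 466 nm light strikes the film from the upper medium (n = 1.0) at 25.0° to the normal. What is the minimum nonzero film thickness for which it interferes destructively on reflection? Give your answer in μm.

0.0483 μm

Top surface (1.0 → 2.45): reflection off a higher-index medium gives a half-wave phase shift.
Ray reflecting at the bottom interface goes from n = 2.45 toward n = 2.58: a half-wave phase shift.
The two reflections carry the same phase change, so no net offset.
So the condition for destructive reflection is 2 n t cos θ_r = (m + ½) λ.
Snell's law: 1.0 sin 25.0° = 2.45 sin θ_r → sin θ_r = 0.172, cos θ_r = 0.985.
Minimum at m = 0: t = λ / (4 n cos θ_r) = 466 / (4 × 2.45 × 0.985) = 48.3 nm.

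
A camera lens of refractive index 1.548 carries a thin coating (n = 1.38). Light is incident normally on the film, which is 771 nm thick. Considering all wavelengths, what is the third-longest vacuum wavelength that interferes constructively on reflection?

709 nm

Ray reflecting at the top interface goes from n = 1.0 toward n = 1.38: a half-wave phase shift.
Ray reflecting at the bottom interface goes from n = 1.38 toward n = 1.548: a half-wave phase shift.
The two reflections carry the same phase change, so no net offset.
With no net inversion, constructive interference in reflection requires 2 n t = m λ.
λ = 2 n t / m. The third-longest wavelength is m = 3: λ = 2 × 1.38 × 771 / 3.00 = 709 nm.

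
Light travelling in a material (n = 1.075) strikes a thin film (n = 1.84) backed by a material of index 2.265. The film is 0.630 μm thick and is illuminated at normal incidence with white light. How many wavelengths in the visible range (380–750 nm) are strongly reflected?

At the upper boundary (n = 1.075 to n = 1.84) the reflected ray undergoes a half-wave phase shift.
Bottom surface (1.84 → 2.265): reflection off a higher-index medium gives a half-wave phase shift.
The two reflections carry the same phase change, so no net offset.
For maximum reflection here: 2 n t = m λ.
λ = 2 n t / m = 2318 / m nm.
m=3: 773 nm (IR); m=4: 580 nm (visible); m=5: 464 nm (visible); m=6: 386 nm (visible); m=7: 331 nm (UV).

3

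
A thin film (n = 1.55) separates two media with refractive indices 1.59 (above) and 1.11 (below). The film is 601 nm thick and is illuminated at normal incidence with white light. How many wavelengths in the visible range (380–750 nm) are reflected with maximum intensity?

Ray reflecting at the top interface goes from n = 1.59 toward n = 1.55: no phase shift.
Bottom surface (1.55 → 1.11): reflection off a lower-index medium gives no phase shift.
Net: no relative phase inversion (both shifts match).
For bright reflection here: 2 n t = m λ.
λ = 2 n t / m = 1863 / m nm.
m=2: 932 nm (IR); m=3: 621 nm (visible); m=4: 466 nm (visible); m=5: 373 nm (UV).

2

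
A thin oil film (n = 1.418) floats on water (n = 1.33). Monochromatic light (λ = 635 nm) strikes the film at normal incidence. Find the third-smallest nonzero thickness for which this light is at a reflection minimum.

At the upper boundary (n = 1.0 to n = 1.418) the reflected ray undergoes a half-wave phase shift.
Bottom surface (1.418 → 1.33): reflection off a lower-index medium gives no phase shift.
Net: one phase inversion between the two reflected rays.
For minimum reflection here: 2 n t = m λ.
The third-smallest nonzero thickness corresponds to m = 3: t = m λ / (2 n) = 3.00 × 635 / (2 × 1.418) = 672 nm.

672 nm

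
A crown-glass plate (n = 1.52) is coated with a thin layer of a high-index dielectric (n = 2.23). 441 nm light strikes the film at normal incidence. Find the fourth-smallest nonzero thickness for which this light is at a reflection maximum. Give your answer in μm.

Ray reflecting at the top interface goes from n = 1.0 toward n = 2.23: a half-wave phase shift.
At the lower boundary (n = 2.23 to n = 1.52) the reflected ray undergoes no phase shift.
Exactly one π shift → a net half-wave offset.
So the condition for constructive reflection is 2 n t = (m + ½) λ.
The fourth-smallest nonzero thickness corresponds to m = 3: t = (m + ½) λ / (2 n) = 3.50 × 441 / (2 × 2.23) = 346 nm.

0.346 μm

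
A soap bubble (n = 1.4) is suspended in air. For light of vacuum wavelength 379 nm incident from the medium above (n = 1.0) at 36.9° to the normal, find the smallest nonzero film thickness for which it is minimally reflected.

150 nm

At the upper boundary (n = 1.0 to n = 1.4) the reflected ray undergoes a half-wave phase shift.
Ray reflecting at the bottom interface goes from n = 1.4 toward n = 1.0: no phase shift.
Exactly one π shift → a net half-wave offset.
With one net inversion, destructive interference in reflection requires 2 n t cos θ_r = m λ.
Snell's law: 1.0 sin 36.9° = 1.4 sin θ_r → sin θ_r = 0.429, cos θ_r = 0.903.
Minimum nonzero at m = 1: t = λ / (2 n cos θ_r) = 379 / (2 × 1.4 × 0.903) = 150 nm.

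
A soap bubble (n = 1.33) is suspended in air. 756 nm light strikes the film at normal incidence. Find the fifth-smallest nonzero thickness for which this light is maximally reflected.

1279 nm

Ray reflecting at the top interface goes from n = 1.0 toward n = 1.33: a half-wave phase shift.
Bottom surface (1.33 → 1.0): reflection off a lower-index medium gives no phase shift.
The two reflections differ by half a wavelength.
For bright reflection here: 2 n t = (m + ½) λ.
The fifth-smallest nonzero thickness corresponds to m = 4: t = (m + ½) λ / (2 n) = 4.50 × 756 / (2 × 1.33) = 1279 nm.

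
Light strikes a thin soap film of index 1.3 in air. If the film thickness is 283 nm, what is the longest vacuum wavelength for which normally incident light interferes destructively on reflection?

Ray reflecting at the top interface goes from n = 1.0 toward n = 1.3: a half-wave phase shift.
Bottom surface (1.3 → 1.0): reflection off a lower-index medium gives no phase shift.
Exactly one π shift → a net half-wave offset.
So the condition for destructive reflection is 2 n t = m λ.
λ = 2 n t / m. The longest wavelength is m = 1: λ = 2 × 1.3 × 283 / 1.00 = 736 nm.

736 nm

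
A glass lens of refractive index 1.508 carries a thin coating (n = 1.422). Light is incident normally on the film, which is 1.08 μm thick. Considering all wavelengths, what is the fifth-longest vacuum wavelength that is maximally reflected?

614 nm

Top surface (1.0 → 1.422): reflection off a higher-index medium gives a half-wave phase shift.
At the lower boundary (n = 1.422 to n = 1.508) the reflected ray undergoes a half-wave phase shift.
The two reflections carry the same phase change, so no net offset.
With no net inversion, constructive interference in reflection requires 2 n t = m λ.
λ = 2 n t / m. The fifth-longest wavelength is m = 5: λ = 2 × 1.422 × 1080 / 5.00 = 614 nm.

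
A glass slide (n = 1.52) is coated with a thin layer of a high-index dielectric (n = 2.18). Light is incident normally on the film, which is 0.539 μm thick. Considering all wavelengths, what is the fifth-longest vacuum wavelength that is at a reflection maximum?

522 nm

Ray reflecting at the top interface goes from n = 1.0 toward n = 2.18: a half-wave phase shift.
At the lower boundary (n = 2.18 to n = 1.52) the reflected ray undergoes no phase shift.
Net: one phase inversion between the two reflected rays.
So the condition for constructive reflection is 2 n t = (m + ½) λ.
λ = 2 n t / (m + ½). The fifth-longest wavelength is m = 4: λ = 2 × 2.18 × 539 / 4.50 = 522 nm.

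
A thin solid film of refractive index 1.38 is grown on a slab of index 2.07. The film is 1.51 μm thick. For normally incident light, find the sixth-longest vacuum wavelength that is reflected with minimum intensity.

758 nm

At the upper boundary (n = 1.0 to n = 1.38) the reflected ray undergoes a half-wave phase shift.
At the lower boundary (n = 1.38 to n = 2.07) the reflected ray undergoes a half-wave phase shift.
The two reflections carry the same phase change, so no net offset.
For dark reflection here: 2 n t = (m + ½) λ.
λ = 2 n t / (m + ½). The sixth-longest wavelength is m = 5: λ = 2 × 1.38 × 1510 / 5.50 = 758 nm.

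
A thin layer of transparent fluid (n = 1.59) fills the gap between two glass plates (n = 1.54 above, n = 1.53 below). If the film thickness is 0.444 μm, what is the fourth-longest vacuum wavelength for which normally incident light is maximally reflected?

403 nm

Top surface (1.54 → 1.59): reflection off a higher-index medium gives a half-wave phase shift.
At the lower boundary (n = 1.59 to n = 1.53) the reflected ray undergoes no phase shift.
Net: one phase inversion between the two reflected rays.
For strong reflection here: 2 n t = (m + ½) λ.
λ = 2 n t / (m + ½). The fourth-longest wavelength is m = 3: λ = 2 × 1.59 × 444 / 3.50 = 403 nm.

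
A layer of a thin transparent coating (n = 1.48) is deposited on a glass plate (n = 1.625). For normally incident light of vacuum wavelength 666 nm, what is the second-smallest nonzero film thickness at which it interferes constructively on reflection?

Top surface (1.0 → 1.48): reflection off a higher-index medium gives a half-wave phase shift.
At the lower boundary (n = 1.48 to n = 1.625) the reflected ray undergoes a half-wave phase shift.
Net: no relative phase inversion (both shifts match).
For maximum reflection here: 2 n t = m λ.
The second-smallest nonzero thickness corresponds to m = 2: t = m λ / (2 n) = 2.00 × 666 / (2 × 1.48) = 450 nm.

450 nm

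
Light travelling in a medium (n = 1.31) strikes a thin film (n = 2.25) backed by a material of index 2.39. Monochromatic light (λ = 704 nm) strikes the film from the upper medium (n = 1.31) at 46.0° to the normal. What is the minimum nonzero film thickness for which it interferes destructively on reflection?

At the upper boundary (n = 1.31 to n = 2.25) the reflected ray undergoes a half-wave phase shift.
Bottom surface (2.25 → 2.39): reflection off a higher-index medium gives a half-wave phase shift.
The two reflections carry the same phase change, so no net offset.
So the condition for destructive reflection is 2 n t cos θ_r = (m + ½) λ.
Snell's law: 1.31 sin 46.0° = 2.25 sin θ_r → sin θ_r = 0.419, cos θ_r = 0.908.
Minimum at m = 0: t = λ / (4 n cos θ_r) = 704 / (4 × 2.25 × 0.908) = 86.1 nm.

86.1 nm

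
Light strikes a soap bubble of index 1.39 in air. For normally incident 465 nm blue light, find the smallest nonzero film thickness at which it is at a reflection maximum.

83.6 nm

Ray reflecting at the top interface goes from n = 1.0 toward n = 1.39: a half-wave phase shift.
At the lower boundary (n = 1.39 to n = 1.0) the reflected ray undergoes no phase shift.
Exactly one π shift → a net half-wave offset.
With one net inversion, constructive interference in reflection requires 2 n t = (m + ½) λ.
Minimum at m = 0: t = λ / (4 n) = 465 / (4 × 1.39) = 83.6 nm.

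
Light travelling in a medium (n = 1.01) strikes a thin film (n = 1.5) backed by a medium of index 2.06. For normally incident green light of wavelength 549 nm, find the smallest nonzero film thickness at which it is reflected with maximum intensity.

Ray reflecting at the top interface goes from n = 1.01 toward n = 1.5: a half-wave phase shift.
Bottom surface (1.5 → 2.06): reflection off a higher-index medium gives a half-wave phase shift.
Net: no relative phase inversion (both shifts match).
With no net inversion, constructive interference in reflection requires 2 n t = m λ.
Minimum nonzero at m = 1: t = λ / (2 n) = 549 / (2 × 1.5) = 183 nm.

183 nm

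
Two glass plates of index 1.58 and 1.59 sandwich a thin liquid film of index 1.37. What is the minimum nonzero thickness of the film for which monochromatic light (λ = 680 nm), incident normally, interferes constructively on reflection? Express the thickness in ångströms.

1241 Å

Top surface (1.58 → 1.37): reflection off a lower-index medium gives no phase shift.
Ray reflecting at the bottom interface goes from n = 1.37 toward n = 1.59: a half-wave phase shift.
The two reflections differ by half a wavelength.
For strong reflection here: 2 n t = (m + ½) λ.
Minimum at m = 0: t = λ / (4 n) = 680 / (4 × 1.37) = 124 nm.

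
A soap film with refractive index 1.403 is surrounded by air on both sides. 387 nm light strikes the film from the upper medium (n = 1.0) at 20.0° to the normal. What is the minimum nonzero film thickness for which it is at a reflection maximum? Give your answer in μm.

0.0711 μm

Top surface (1.0 → 1.403): reflection off a higher-index medium gives a half-wave phase shift.
Bottom surface (1.403 → 1.0): reflection off a lower-index medium gives no phase shift.
The two reflections differ by half a wavelength.
With one net inversion, constructive interference in reflection requires 2 n t cos θ_r = (m + ½) λ.
Snell's law: 1.0 sin 20.0° = 1.403 sin θ_r → sin θ_r = 0.244, cos θ_r = 0.970.
Minimum at m = 0: t = λ / (4 n cos θ_r) = 387 / (4 × 1.403 × 0.970) = 71.1 nm.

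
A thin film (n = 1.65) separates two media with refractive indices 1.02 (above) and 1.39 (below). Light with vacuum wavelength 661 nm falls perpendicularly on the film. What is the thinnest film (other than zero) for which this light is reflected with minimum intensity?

Ray reflecting at the top interface goes from n = 1.02 toward n = 1.65: a half-wave phase shift.
At the lower boundary (n = 1.65 to n = 1.39) the reflected ray undergoes no phase shift.
Exactly one π shift → a net half-wave offset.
For weak reflection here: 2 n t = m λ.
Minimum nonzero at m = 1: t = λ / (2 n) = 661 / (2 × 1.65) = 200 nm.

200 nm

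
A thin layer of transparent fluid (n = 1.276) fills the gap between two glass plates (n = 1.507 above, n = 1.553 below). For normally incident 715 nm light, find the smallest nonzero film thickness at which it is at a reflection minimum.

Ray reflecting at the top interface goes from n = 1.507 toward n = 1.276: no phase shift.
At the lower boundary (n = 1.276 to n = 1.553) the reflected ray undergoes a half-wave phase shift.
The two reflections differ by half a wavelength.
For minimum reflection here: 2 n t = m λ.
Minimum nonzero at m = 1: t = λ / (2 n) = 715 / (2 × 1.276) = 280 nm.

280 nm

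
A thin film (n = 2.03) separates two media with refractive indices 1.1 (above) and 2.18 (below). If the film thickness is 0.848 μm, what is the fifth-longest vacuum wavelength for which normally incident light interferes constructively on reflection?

Top surface (1.1 → 2.03): reflection off a higher-index medium gives a half-wave phase shift.
Ray reflecting at the bottom interface goes from n = 2.03 toward n = 2.18: a half-wave phase shift.
Zero or two π shifts → no net half-wave offset.
For bright reflection here: 2 n t = m λ.
λ = 2 n t / m. The fifth-longest wavelength is m = 5: λ = 2 × 2.03 × 848 / 5.00 = 689 nm.

689 nm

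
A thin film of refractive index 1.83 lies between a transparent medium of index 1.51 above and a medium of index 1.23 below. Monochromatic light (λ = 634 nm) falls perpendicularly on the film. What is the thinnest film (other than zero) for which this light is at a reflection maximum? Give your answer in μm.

0.0866 μm

Ray reflecting at the top interface goes from n = 1.51 toward n = 1.83: a half-wave phase shift.
At the lower boundary (n = 1.83 to n = 1.23) the reflected ray undergoes no phase shift.
Net: one phase inversion between the two reflected rays.
With one net inversion, constructive interference in reflection requires 2 n t = (m + ½) λ.
Minimum at m = 0: t = λ / (4 n) = 634 / (4 × 1.83) = 86.6 nm.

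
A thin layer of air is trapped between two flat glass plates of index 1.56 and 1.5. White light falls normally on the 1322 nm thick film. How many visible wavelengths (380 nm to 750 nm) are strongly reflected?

3

Ray reflecting at the top interface goes from n = 1.56 toward n = 1.0: no phase shift.
Bottom surface (1.0 → 1.5): reflection off a higher-index medium gives a half-wave phase shift.
Net: one phase inversion between the two reflected rays.
For maximum reflection here: 2 n t = (m + ½) λ.
λ = 2 n t / (m + ½) = 2644 / (m + ½) nm.
m=3: 755 nm (IR); m=4: 588 nm (visible); m=5: 481 nm (visible); m=6: 407 nm (visible); m=7: 353 nm (UV).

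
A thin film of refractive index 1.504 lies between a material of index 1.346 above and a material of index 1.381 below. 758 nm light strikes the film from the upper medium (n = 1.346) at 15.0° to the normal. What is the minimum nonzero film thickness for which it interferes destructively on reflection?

Top surface (1.346 → 1.504): reflection off a higher-index medium gives a half-wave phase shift.
Ray reflecting at the bottom interface goes from n = 1.504 toward n = 1.381: no phase shift.
Net: one phase inversion between the two reflected rays.
For dark reflection here: 2 n t cos θ_r = m λ.
Snell's law: 1.346 sin 15.0° = 1.504 sin θ_r → sin θ_r = 0.232, cos θ_r = 0.973.
Minimum nonzero at m = 1: t = λ / (2 n cos θ_r) = 758 / (2 × 1.504 × 0.973) = 259 nm.

259 nm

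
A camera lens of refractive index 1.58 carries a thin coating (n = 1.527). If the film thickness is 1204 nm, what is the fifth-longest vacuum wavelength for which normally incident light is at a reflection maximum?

735 nm

Top surface (1.0 → 1.527): reflection off a higher-index medium gives a half-wave phase shift.
At the lower boundary (n = 1.527 to n = 1.58) the reflected ray undergoes a half-wave phase shift.
Net: no relative phase inversion (both shifts match).
So the condition for constructive reflection is 2 n t = m λ.
λ = 2 n t / m. The fifth-longest wavelength is m = 5: λ = 2 × 1.527 × 1204 / 5.00 = 735 nm.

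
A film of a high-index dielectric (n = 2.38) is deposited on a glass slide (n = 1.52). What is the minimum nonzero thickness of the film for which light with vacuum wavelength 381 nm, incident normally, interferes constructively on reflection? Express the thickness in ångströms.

400 Å

Top surface (1.0 → 2.38): reflection off a higher-index medium gives a half-wave phase shift.
Bottom surface (2.38 → 1.52): reflection off a lower-index medium gives no phase shift.
The two reflections differ by half a wavelength.
With one net inversion, constructive interference in reflection requires 2 n t = (m + ½) λ.
Minimum at m = 0: t = λ / (4 n) = 381 / (4 × 2.38) = 40.0 nm.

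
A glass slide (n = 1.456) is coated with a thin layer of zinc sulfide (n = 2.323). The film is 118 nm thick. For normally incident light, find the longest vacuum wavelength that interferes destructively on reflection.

At the upper boundary (n = 1.0 to n = 2.323) the reflected ray undergoes a half-wave phase shift.
At the lower boundary (n = 2.323 to n = 1.456) the reflected ray undergoes no phase shift.
Net: one phase inversion between the two reflected rays.
With one net inversion, destructive interference in reflection requires 2 n t = m λ.
λ = 2 n t / m. The longest wavelength is m = 1: λ = 2 × 2.323 × 118 / 1.00 = 548 nm.

548 nm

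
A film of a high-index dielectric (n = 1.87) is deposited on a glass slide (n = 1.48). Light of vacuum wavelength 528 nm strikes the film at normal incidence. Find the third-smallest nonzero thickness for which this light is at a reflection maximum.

Ray reflecting at the top interface goes from n = 1.0 toward n = 1.87: a half-wave phase shift.
Ray reflecting at the bottom interface goes from n = 1.87 toward n = 1.48: no phase shift.
Exactly one π shift → a net half-wave offset.
For bright reflection here: 2 n t = (m + ½) λ.
The third-smallest nonzero thickness corresponds to m = 2: t = (m + ½) λ / (2 n) = 2.50 × 528 / (2 × 1.87) = 353 nm.

353 nm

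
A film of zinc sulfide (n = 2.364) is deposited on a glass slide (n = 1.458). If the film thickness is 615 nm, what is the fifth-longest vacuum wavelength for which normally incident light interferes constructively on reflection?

646 nm

Top surface (1.0 → 2.364): reflection off a higher-index medium gives a half-wave phase shift.
Bottom surface (2.364 → 1.458): reflection off a lower-index medium gives no phase shift.
Exactly one π shift → a net half-wave offset.
For strong reflection here: 2 n t = (m + ½) λ.
λ = 2 n t / (m + ½). The fifth-longest wavelength is m = 4: λ = 2 × 2.364 × 615 / 4.50 = 646 nm.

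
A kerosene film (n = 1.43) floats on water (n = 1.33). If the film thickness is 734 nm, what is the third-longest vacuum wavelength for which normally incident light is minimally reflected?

Top surface (1.0 → 1.43): reflection off a higher-index medium gives a half-wave phase shift.
At the lower boundary (n = 1.43 to n = 1.33) the reflected ray undergoes no phase shift.
Exactly one π shift → a net half-wave offset.
For minimum reflection here: 2 n t = m λ.
λ = 2 n t / m. The third-longest wavelength is m = 3: λ = 2 × 1.43 × 734 / 3.00 = 700 nm.

700 nm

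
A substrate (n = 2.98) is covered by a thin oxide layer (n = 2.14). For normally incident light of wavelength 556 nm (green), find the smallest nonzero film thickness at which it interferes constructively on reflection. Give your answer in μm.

0.130 μm

At the upper boundary (n = 1.0 to n = 2.14) the reflected ray undergoes a half-wave phase shift.
At the lower boundary (n = 2.14 to n = 2.98) the reflected ray undergoes a half-wave phase shift.
Zero or two π shifts → no net half-wave offset.
With no net inversion, constructive interference in reflection requires 2 n t = m λ.
Minimum nonzero at m = 1: t = λ / (2 n) = 556 / (2 × 2.14) = 130 nm.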